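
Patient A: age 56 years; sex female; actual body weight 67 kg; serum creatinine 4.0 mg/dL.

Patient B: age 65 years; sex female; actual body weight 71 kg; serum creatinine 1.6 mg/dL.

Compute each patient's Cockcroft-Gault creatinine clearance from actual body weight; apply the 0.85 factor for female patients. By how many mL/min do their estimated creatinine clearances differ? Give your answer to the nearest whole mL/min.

23 mL/min

Patient A: CrCl = (140 − 56) × 67 / (72 × 4) × 0.85 = 5628.0 / 288.00 × 0.85 ≈ 16.6 mL/min
Patient B: CrCl = (140 − 65) × 71 / (72 × 1.6) × 0.85 = 5325.0 / 115.20 × 0.85 ≈ 39.3 mL/min
|16.6 − 39.3| = 22.7 mL/min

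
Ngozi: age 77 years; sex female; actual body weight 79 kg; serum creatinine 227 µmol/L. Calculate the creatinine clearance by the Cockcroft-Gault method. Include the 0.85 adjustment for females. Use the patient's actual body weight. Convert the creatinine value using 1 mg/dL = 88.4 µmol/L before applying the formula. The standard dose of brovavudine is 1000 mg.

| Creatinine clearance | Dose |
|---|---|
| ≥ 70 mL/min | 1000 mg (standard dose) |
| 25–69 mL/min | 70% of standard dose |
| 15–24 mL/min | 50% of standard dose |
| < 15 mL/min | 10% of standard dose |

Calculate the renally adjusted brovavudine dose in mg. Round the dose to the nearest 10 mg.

500 mg

SCr = 227 / 88.4 = 2.568 mg/dL
CrCl = (140 − 77) × 79 / (72 × 2.568) × 0.85 = 4977.0 / 184.90 × 0.85 ≈ 22.9 mL/min
CrCl ≈ 23 mL/min → bracket 15–24 mL/min.
50% of 1000 mg = 500 mg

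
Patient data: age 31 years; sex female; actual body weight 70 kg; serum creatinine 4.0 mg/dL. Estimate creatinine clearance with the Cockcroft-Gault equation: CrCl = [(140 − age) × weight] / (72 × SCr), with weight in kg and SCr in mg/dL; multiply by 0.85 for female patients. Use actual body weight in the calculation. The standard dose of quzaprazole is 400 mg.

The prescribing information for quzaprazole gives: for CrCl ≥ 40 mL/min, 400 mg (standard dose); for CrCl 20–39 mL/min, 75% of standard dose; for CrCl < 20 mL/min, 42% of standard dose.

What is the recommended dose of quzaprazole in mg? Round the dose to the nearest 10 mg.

CrCl = (140 − 31) × 70 / (72 × 4) × 0.85 = 7630.0 / 288.00 × 0.85 ≈ 22.5 mL/min
CrCl ≈ 23 mL/min → bracket 20–39 mL/min.
75% of 400 mg = 300 mg

300 mg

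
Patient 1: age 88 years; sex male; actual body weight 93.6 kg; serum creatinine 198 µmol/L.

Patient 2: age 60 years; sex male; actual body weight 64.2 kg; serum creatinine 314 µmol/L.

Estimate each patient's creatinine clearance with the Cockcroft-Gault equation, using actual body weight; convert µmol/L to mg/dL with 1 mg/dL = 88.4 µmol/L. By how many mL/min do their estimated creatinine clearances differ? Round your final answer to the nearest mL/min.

10 mL/min

Patient 1: SCr = 198 / 88.4 = 2.24 mg/dL
Patient 1: CrCl = (140 − 88) × 93.6 / (72 × 2.24) = 4867.2 / 161.28 ≈ 30.2 mL/min
Patient 2: SCr = 314 / 88.4 = 3.552 mg/dL
Patient 2: CrCl = (140 − 60) × 64.2 / (72 × 3.552) = 5136.0 / 255.74 ≈ 20.1 mL/min
|30.2 − 20.1| = 10.1 mL/min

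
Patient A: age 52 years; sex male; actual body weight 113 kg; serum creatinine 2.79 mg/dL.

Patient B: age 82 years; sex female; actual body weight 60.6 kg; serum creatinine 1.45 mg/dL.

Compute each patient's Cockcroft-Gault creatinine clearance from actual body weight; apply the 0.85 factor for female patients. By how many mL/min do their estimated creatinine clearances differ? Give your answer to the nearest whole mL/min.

21 mL/min

Patient A: CrCl = (140 − 52) × 113 / (72 × 2.79) = 9944.0 / 200.88 ≈ 49.5 mL/min
Patient B: CrCl = (140 − 82) × 60.6 / (72 × 1.45) × 0.85 = 3514.8 / 104.40 × 0.85 ≈ 28.6 mL/min
|49.5 − 28.6| = 20.9 mL/min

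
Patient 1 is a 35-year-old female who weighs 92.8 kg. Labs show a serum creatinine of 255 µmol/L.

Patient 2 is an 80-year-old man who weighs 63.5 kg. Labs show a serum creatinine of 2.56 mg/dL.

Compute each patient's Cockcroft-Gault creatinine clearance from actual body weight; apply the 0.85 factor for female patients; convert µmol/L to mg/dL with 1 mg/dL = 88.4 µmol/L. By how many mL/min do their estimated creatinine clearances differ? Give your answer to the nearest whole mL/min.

19 mL/min

Patient 1: SCr = 255 / 88.4 = 2.885 mg/dL
Patient 1: CrCl = (140 − 35) × 92.8 / (72 × 2.885) × 0.85 = 9744.0 / 207.72 × 0.85 ≈ 39.9 mL/min
Patient 2: CrCl = (140 − 80) × 63.5 / (72 × 2.56) = 3810.0 / 184.32 ≈ 20.7 mL/min
|39.9 − 20.7| = 19.2 mL/min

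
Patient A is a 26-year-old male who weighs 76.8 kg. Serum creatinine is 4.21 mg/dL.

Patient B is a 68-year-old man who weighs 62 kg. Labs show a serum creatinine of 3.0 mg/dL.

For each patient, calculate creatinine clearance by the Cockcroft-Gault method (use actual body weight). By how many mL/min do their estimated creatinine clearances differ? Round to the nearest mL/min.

8 mL/min

Patient A: CrCl = (140 − 26) × 76.8 / (72 × 4.21) = 8755.2 / 303.12 ≈ 28.9 mL/min
Patient B: CrCl = (140 − 68) × 62 / (72 × 3) = 4464.0 / 216.00 ≈ 20.7 mL/min
|28.9 − 20.7| = 8.2 mL/min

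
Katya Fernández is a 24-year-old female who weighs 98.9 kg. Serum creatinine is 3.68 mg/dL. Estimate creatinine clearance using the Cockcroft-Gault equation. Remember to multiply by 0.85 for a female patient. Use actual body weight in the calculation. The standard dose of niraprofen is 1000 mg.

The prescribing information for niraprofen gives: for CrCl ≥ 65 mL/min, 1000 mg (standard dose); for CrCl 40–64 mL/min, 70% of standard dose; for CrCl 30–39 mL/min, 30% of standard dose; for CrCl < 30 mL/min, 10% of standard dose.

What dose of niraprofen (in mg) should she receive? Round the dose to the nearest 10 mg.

300 mg

CrCl = (140 − 24) × 98.9 / (72 × 3.68) × 0.85 = 11472.4 / 264.96 × 0.85 ≈ 36.8 mL/min
CrCl ≈ 37 mL/min → bracket 30–39 mL/min.
30% of 1000 mg = 300 mg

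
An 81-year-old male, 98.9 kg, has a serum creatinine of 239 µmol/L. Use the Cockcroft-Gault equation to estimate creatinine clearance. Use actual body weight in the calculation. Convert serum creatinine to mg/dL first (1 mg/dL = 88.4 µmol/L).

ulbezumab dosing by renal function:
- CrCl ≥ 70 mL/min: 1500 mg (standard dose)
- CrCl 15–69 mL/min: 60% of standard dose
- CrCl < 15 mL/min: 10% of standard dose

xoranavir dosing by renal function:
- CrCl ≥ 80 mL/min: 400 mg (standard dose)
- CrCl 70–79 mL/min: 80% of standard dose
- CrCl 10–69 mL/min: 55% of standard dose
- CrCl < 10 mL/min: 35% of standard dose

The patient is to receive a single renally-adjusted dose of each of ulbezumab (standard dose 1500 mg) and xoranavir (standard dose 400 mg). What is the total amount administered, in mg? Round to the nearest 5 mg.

SCr = 239 / 88.4 = 2.704 mg/dL
CrCl = (140 − 81) × 98.9 / (72 × 2.704) = 5835.1 / 194.69 ≈ 30.0 mL/min
CrCl ≈ 30 mL/min.
ulbezumab: 15–69 mL/min → 60% of 1500 mg = 900 mg.
xoranavir: 10–69 mL/min → 55% of 400 mg = 220 mg.
Total = 900 + 220 = 1120 mg.

1120 mg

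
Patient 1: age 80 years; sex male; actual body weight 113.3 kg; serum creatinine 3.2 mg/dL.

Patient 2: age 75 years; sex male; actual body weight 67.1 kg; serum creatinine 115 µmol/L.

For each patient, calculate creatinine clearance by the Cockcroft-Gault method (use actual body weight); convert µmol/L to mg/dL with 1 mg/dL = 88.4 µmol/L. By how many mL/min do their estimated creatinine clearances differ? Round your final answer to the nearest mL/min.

17 mL/min

Patient 1: CrCl = (140 − 80) × 113.3 / (72 × 3.2) = 6798.0 / 230.40 ≈ 29.5 mL/min
Patient 2: SCr = 115 / 88.4 = 1.301 mg/dL
Patient 2: CrCl = (140 − 75) × 67.1 / (72 × 1.301) = 4361.5 / 93.67 ≈ 46.6 mL/min
|29.5 − 46.6| = 17.1 mL/min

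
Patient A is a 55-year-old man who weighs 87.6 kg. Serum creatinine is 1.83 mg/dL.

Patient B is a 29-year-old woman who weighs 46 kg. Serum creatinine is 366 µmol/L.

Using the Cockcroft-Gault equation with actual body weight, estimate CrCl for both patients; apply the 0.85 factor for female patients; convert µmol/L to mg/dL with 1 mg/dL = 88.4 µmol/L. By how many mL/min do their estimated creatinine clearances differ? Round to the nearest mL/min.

Patient A: CrCl = (140 − 55) × 87.6 / (72 × 1.83) = 7446.0 / 131.76 ≈ 56.5 mL/min
Patient B: SCr = 366 / 88.4 = 4.14 mg/dL
Patient B: CrCl = (140 − 29) × 46 / (72 × 4.14) × 0.85 = 5106.0 / 298.08 × 0.85 ≈ 14.6 mL/min
|56.5 − 14.6| = 41.9 mL/min

42 mL/min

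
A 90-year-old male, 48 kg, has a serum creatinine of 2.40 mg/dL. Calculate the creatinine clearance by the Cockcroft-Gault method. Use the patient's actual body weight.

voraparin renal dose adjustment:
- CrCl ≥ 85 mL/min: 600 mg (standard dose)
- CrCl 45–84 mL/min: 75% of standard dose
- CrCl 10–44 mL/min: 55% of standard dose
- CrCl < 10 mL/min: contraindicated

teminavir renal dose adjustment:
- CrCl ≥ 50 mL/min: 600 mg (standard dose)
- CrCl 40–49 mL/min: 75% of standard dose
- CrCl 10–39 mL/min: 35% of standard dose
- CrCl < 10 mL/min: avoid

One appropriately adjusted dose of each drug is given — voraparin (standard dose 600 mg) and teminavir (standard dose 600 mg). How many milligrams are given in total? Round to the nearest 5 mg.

540 mg

CrCl = (140 − 90) × 48 / (72 × 2.4) = 2400.0 / 172.80 ≈ 13.9 mL/min
CrCl ≈ 14 mL/min.
voraparin: 10–44 mL/min → 55% of 600 mg = 330 mg.
teminavir: 10–39 mL/min → 35% of 600 mg = 210 mg.
Total = 330 + 210 = 540 mg.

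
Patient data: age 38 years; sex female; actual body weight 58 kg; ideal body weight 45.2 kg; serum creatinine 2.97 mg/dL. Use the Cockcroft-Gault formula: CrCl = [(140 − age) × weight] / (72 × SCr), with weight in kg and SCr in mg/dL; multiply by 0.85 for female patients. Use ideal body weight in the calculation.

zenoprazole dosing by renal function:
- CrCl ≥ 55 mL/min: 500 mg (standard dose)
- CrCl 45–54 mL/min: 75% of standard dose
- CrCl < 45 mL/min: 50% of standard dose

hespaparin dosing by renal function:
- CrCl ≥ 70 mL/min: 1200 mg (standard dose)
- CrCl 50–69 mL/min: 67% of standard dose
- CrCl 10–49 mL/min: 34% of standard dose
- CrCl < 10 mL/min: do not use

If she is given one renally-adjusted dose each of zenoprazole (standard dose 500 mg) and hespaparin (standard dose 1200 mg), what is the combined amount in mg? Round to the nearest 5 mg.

CrCl = (140 − 38) × 45.2 / (72 × 2.97) × 0.85 = 4610.4 / 213.84 × 0.85 ≈ 18.3 mL/min
CrCl ≈ 18 mL/min.
zenoprazole: < 45 mL/min → 50% of 500 mg = 250 mg.
hespaparin: 10–49 mL/min → 34% of 1200 mg = 408 mg.
Total = 250 + 408 = 658 mg.

660 mg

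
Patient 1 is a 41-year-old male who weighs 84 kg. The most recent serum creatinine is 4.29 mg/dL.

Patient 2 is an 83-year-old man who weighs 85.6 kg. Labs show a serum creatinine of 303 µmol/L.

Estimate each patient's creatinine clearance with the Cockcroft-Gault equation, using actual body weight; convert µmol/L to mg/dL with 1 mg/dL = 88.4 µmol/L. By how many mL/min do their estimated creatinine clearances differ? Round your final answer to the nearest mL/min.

7 mL/min

Patient 1: CrCl = (140 − 41) × 84 / (72 × 4.29) = 8316.0 / 308.88 ≈ 26.9 mL/min
Patient 2: SCr = 303 / 88.4 = 3.428 mg/dL
Patient 2: CrCl = (140 − 83) × 85.6 / (72 × 3.428) = 4879.2 / 246.82 ≈ 19.8 mL/min
|26.9 − 19.8| = 7.1 mL/min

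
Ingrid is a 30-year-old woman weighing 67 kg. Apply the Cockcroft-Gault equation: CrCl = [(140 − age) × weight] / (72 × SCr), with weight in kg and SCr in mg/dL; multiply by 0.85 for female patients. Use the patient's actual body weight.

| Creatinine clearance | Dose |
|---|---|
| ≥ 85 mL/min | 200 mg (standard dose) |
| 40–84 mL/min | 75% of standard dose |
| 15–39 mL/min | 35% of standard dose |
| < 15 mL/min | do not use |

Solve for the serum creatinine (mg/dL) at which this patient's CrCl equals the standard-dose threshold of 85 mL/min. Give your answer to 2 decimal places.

Standard dose requires CrCl ≥ 85 mL/min.
Set (140 − 30) × 67 × 0.85 / (72 × SCr) = 85
SCr = (140 − 30) × 67 × 0.85 / (72 × 85) = 1.024 mg/dL

1.02 mg/dL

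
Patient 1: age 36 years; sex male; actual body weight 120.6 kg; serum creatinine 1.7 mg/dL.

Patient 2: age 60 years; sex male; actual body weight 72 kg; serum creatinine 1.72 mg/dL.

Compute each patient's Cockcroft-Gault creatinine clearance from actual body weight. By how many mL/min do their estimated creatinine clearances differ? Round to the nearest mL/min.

Patient 1: CrCl = (140 − 36) × 120.6 / (72 × 1.7) = 12542.4 / 122.40 ≈ 102.5 mL/min
Patient 2: CrCl = (140 − 60) × 72 / (72 × 1.72) = 5760.0 / 123.84 ≈ 46.5 mL/min
|102.5 − 46.5| = 56.0 mL/min

56 mL/min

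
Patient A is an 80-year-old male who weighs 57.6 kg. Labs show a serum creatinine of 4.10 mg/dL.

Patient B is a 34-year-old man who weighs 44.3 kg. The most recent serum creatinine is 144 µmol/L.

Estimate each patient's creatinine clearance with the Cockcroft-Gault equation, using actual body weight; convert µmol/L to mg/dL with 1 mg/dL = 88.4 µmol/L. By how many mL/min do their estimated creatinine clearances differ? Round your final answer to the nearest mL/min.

28 mL/min

Patient A: CrCl = (140 − 80) × 57.6 / (72 × 4.1) = 3456.0 / 295.20 ≈ 11.7 mL/min
Patient B: SCr = 144 / 88.4 = 1.629 mg/dL
Patient B: CrCl = (140 − 34) × 44.3 / (72 × 1.629) = 4695.8 / 117.29 ≈ 40.0 mL/min
|11.7 − 40.0| = 28.3 mL/min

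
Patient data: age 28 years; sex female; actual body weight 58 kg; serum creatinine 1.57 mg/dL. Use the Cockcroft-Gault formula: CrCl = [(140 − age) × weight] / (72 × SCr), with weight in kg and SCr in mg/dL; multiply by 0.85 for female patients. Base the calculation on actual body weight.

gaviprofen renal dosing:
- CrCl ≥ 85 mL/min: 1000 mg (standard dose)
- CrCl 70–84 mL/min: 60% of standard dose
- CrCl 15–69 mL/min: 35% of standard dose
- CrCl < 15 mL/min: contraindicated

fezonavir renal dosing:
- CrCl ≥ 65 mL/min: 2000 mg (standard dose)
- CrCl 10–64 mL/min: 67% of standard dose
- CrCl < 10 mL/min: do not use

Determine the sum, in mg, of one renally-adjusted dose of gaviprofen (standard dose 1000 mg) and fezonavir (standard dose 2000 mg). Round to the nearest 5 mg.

1690 mg

CrCl = (140 − 28) × 58 / (72 × 1.57) × 0.85 = 6496.0 / 113.04 × 0.85 ≈ 48.8 mL/min
CrCl ≈ 49 mL/min.
gaviprofen: 15–69 mL/min → 35% of 1000 mg = 350 mg.
fezonavir: 10–64 mL/min → 67% of 2000 mg = 1340 mg.
Total = 350 + 1340 = 1690 mg.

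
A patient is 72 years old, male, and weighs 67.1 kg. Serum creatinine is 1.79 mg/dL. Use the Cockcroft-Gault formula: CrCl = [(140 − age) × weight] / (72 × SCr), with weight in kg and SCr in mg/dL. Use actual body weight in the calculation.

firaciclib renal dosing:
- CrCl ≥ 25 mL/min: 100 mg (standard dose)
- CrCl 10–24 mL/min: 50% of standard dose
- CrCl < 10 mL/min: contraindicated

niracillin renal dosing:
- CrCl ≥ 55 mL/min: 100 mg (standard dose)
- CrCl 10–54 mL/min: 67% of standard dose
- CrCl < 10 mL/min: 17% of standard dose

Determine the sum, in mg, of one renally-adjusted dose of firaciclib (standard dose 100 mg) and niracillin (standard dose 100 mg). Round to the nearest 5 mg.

CrCl = (140 − 72) × 67.1 / (72 × 1.79) = 4562.8 / 128.88 ≈ 35.4 mL/min
CrCl ≈ 35 mL/min.
firaciclib: ≥ 25 mL/min → 100% of 100 mg = 100 mg.
niracillin: 10–54 mL/min → 67% of 100 mg = 67 mg.
Total = 100 + 67 = 167 mg.

165 mg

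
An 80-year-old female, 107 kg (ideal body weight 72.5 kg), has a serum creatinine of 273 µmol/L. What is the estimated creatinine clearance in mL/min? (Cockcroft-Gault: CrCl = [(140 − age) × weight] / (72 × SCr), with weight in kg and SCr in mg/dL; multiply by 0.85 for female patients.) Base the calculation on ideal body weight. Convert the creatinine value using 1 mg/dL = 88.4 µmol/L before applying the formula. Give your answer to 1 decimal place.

16.6 mL/min

SCr = 273 / 88.4 = 3.088 mg/dL
CrCl = (140 − 80) × 72.5 / (72 × 3.088) × 0.85 = 4350.0 / 222.34 × 0.85 ≈ 16.6 mL/min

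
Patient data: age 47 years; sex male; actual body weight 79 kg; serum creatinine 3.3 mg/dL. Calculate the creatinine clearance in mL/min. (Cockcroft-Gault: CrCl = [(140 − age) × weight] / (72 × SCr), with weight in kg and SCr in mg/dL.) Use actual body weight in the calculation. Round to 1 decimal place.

CrCl = (140 − 47) × 79 / (72 × 3.3) = 7347.0 / 237.60 ≈ 30.9 mL/min

30.9 mL/min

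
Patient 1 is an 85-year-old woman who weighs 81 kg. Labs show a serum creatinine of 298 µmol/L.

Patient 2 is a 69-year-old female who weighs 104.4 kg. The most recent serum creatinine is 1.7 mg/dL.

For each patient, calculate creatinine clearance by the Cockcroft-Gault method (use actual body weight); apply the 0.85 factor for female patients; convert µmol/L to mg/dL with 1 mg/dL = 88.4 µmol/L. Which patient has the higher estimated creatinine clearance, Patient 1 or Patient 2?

Patient 1: SCr = 298 / 88.4 = 3.371 mg/dL
Patient 1: CrCl = (140 − 85) × 81 / (72 × 3.371) × 0.85 = 4455.0 / 242.71 × 0.85 ≈ 15.6 mL/min
Patient 2: CrCl = (140 − 69) × 104.4 / (72 × 1.7) × 0.85 = 7412.4 / 122.40 × 0.85 ≈ 51.5 mL/min
15.6 vs 51.5 mL/min → Patient 2 is higher.

Patient 2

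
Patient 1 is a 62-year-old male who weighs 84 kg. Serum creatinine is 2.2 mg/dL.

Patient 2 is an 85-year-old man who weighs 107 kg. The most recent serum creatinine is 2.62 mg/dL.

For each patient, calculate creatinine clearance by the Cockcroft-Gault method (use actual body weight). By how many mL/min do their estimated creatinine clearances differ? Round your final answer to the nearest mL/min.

Patient 1: CrCl = (140 − 62) × 84 / (72 × 2.2) = 6552.0 / 158.40 ≈ 41.4 mL/min
Patient 2: CrCl = (140 − 85) × 107 / (72 × 2.62) = 5885.0 / 188.64 ≈ 31.2 mL/min
|41.4 − 31.2| = 10.2 mL/min

10 mL/min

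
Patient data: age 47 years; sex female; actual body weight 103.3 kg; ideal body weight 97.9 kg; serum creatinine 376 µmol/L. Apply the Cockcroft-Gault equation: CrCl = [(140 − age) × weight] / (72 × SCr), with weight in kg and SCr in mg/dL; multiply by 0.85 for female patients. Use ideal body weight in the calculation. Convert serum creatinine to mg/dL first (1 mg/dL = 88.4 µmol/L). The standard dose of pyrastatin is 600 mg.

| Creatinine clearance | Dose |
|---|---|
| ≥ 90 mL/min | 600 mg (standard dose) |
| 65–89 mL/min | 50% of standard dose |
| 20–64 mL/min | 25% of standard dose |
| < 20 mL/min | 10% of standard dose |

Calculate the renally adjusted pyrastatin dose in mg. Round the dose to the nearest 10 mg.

150 mg

SCr = 376 / 88.4 = 4.253 mg/dL
CrCl = (140 − 47) × 97.9 / (72 × 4.253) × 0.85 = 9104.7 / 306.22 × 0.85 ≈ 25.3 mL/min
CrCl ≈ 25 mL/min → bracket 20–64 mL/min.
25% of 600 mg = 150 mg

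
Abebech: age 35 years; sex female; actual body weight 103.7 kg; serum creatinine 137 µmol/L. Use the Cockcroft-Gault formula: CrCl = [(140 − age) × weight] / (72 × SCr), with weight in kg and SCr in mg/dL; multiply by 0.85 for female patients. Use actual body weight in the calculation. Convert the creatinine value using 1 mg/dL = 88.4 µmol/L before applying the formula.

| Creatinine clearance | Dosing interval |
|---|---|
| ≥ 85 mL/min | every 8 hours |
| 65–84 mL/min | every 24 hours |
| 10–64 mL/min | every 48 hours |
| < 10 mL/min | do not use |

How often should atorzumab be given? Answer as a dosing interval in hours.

SCr = 137 / 88.4 = 1.55 mg/dL
CrCl = (140 − 35) × 103.7 / (72 × 1.55) × 0.85 = 10888.5 / 111.60 × 0.85 ≈ 82.9 mL/min
CrCl ≈ 83 mL/min → bracket 65–84 mL/min → every 24 hours.

every 24 hours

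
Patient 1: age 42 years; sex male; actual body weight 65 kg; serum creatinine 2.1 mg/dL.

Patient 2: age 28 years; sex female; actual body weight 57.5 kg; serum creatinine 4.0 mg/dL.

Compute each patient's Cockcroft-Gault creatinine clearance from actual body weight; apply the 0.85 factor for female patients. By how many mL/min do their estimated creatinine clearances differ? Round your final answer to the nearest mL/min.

Patient 1: CrCl = (140 − 42) × 65 / (72 × 2.1) = 6370.0 / 151.20 ≈ 42.1 mL/min
Patient 2: CrCl = (140 − 28) × 57.5 / (72 × 4) × 0.85 = 6440.0 / 288.00 × 0.85 ≈ 19.0 mL/min
|42.1 − 19.0| = 23.1 mL/min

23 mL/min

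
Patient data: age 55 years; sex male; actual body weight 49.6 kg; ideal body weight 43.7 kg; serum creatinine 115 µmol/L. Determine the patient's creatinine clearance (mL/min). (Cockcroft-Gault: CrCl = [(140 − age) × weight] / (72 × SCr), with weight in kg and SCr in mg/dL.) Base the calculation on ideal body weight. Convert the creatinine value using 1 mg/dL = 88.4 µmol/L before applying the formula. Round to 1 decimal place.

39.7 mL/min

SCr = 115 / 88.4 = 1.301 mg/dL
CrCl = (140 − 55) × 43.7 / (72 × 1.301) = 3714.5 / 93.67 ≈ 39.7 mL/min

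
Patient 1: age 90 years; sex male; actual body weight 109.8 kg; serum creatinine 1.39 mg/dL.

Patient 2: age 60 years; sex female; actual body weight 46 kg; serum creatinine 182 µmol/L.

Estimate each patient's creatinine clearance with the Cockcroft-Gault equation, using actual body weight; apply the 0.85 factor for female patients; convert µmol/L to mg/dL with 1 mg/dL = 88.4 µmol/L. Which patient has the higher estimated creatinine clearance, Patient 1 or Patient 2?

Patient 1

Patient 1: CrCl = (140 − 90) × 109.8 / (72 × 1.39) = 5490.0 / 100.08 ≈ 54.9 mL/min
Patient 2: SCr = 182 / 88.4 = 2.059 mg/dL
Patient 2: CrCl = (140 − 60) × 46 / (72 × 2.059) × 0.85 = 3680.0 / 148.25 × 0.85 ≈ 21.1 mL/min
54.9 vs 21.1 mL/min → Patient 1 is higher.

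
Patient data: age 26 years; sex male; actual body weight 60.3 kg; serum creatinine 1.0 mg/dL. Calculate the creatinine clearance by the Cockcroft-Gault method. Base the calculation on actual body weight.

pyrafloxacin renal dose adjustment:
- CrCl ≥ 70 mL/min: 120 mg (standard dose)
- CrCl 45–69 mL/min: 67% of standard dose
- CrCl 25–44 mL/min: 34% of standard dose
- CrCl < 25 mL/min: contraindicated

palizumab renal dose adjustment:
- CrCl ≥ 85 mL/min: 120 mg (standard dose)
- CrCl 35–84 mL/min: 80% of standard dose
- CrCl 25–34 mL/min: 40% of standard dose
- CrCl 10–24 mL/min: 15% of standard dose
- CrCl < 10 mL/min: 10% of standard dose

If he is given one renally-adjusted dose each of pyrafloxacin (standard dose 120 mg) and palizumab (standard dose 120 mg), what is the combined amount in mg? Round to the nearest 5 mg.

CrCl = (140 − 26) × 60.3 / (72 × 1) = 6874.2 / 72.00 ≈ 95.5 mL/min
CrCl ≈ 95 mL/min.
pyrafloxacin: ≥ 70 mL/min → 100% of 120 mg = 120 mg.
palizumab: ≥ 85 mL/min → 100% of 120 mg = 120 mg.
Total = 120 + 120 = 240 mg.

240 mg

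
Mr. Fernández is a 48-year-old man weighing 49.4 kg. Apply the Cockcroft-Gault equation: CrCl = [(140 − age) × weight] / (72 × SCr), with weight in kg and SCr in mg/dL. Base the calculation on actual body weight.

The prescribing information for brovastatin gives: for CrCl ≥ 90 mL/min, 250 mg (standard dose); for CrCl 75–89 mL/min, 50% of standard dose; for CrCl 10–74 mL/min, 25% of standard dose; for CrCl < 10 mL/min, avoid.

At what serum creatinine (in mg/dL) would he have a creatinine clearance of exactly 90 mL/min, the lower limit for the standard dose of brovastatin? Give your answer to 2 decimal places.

Standard dose requires CrCl ≥ 90 mL/min.
Set (140 − 48) × 49.4 / (72 × SCr) = 90
SCr = (140 − 48) × 49.4 / (72 × 90) = 0.701 mg/dL

0.70 mg/dL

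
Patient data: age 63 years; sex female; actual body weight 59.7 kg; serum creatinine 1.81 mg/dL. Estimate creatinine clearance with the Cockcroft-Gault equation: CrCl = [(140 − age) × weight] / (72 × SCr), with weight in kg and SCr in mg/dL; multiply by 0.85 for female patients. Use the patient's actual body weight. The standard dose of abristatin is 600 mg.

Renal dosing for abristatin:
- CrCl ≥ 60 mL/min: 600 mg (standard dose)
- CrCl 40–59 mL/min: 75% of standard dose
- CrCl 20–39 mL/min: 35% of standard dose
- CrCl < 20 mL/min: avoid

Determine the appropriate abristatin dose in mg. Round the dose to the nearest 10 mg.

210 mg

CrCl = (140 − 63) × 59.7 / (72 × 1.81) × 0.85 = 4596.9 / 130.32 × 0.85 ≈ 30.0 mL/min
CrCl ≈ 30 mL/min → bracket 20–39 mL/min.
35% of 600 mg = 210 mg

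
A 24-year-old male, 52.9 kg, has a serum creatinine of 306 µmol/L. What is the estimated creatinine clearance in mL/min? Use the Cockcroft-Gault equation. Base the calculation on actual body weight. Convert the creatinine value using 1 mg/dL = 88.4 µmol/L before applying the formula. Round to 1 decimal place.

24.6 mL/min

SCr = 306 / 88.4 = 3.462 mg/dL
CrCl = (140 − 24) × 52.9 / (72 × 3.462) = 6136.4 / 249.26 ≈ 24.6 mL/min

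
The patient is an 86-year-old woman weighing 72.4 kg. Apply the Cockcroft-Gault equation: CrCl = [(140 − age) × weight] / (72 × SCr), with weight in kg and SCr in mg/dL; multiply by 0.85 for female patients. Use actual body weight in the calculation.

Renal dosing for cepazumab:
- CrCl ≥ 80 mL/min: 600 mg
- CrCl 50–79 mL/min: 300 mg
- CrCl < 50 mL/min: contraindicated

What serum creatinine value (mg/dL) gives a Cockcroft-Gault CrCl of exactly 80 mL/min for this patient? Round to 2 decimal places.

0.58 mg/dL

Standard dose requires CrCl ≥ 80 mL/min.
Set (140 − 86) × 72.4 × 0.85 / (72 × SCr) = 80
SCr = (140 − 86) × 72.4 × 0.85 / (72 × 80) = 0.577 mg/dL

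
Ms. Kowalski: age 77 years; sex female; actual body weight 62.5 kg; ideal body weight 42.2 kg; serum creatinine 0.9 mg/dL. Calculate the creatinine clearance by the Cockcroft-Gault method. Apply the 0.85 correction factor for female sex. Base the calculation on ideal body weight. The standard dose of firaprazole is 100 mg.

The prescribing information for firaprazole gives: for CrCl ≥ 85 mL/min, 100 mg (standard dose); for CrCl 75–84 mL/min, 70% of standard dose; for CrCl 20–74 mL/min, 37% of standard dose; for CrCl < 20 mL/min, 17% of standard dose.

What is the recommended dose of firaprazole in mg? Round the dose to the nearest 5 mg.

35 mg

CrCl = (140 − 77) × 42.2 / (72 × 0.9) × 0.85 = 2658.6 / 64.80 × 0.85 ≈ 34.9 mL/min
CrCl ≈ 35 mL/min → bracket 20–74 mL/min.
37% of 100 mg = 37 mg → 35 mg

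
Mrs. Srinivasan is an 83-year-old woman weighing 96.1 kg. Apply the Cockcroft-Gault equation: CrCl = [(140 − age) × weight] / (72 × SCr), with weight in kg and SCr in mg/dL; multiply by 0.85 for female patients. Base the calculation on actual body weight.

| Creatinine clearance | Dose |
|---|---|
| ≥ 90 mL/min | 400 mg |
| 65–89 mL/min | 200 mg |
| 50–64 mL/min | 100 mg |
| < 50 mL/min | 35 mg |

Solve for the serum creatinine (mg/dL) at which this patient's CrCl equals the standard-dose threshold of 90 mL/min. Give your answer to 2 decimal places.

0.72 mg/dL

Standard dose requires CrCl ≥ 90 mL/min.
Set (140 − 83) × 96.1 × 0.85 / (72 × SCr) = 90
SCr = (140 − 83) × 96.1 × 0.85 / (72 × 90) = 0.719 mg/dL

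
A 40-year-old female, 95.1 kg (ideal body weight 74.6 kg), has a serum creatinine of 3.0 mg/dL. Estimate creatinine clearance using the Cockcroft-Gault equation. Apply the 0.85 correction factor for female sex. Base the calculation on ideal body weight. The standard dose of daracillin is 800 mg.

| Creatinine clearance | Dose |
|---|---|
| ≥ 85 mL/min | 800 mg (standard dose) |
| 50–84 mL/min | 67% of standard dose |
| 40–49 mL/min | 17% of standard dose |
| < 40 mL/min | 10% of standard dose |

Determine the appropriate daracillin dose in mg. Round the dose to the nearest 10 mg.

CrCl = (140 − 40) × 74.6 / (72 × 3) × 0.85 = 7460.0 / 216.00 × 0.85 ≈ 29.4 mL/min
CrCl ≈ 29 mL/min → bracket < 40 mL/min.
10% of 800 mg = 80 mg

80 mg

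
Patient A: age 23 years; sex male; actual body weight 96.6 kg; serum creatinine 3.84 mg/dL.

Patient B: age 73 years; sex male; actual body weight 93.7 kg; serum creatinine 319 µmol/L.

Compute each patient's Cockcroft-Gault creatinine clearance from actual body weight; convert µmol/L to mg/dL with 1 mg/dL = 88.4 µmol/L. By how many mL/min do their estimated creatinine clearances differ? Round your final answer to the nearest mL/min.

17 mL/min

Patient A: CrCl = (140 − 23) × 96.6 / (72 × 3.84) = 11302.2 / 276.48 ≈ 40.9 mL/min
Patient B: SCr = 319 / 88.4 = 3.609 mg/dL
Patient B: CrCl = (140 − 73) × 93.7 / (72 × 3.609) = 6277.9 / 259.85 ≈ 24.2 mL/min
|40.9 − 24.2| = 16.7 mL/min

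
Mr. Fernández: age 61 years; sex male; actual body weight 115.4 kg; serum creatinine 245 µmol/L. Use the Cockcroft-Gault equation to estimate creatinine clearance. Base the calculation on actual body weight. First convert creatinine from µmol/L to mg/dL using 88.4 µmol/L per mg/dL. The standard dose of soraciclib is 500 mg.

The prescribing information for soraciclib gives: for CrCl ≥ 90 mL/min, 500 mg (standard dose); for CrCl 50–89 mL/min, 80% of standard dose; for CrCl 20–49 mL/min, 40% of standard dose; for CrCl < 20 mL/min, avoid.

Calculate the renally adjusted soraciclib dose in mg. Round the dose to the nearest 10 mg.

200 mg

SCr = 245 / 88.4 = 2.771 mg/dL
CrCl = (140 − 61) × 115.4 / (72 × 2.771) = 9116.6 / 199.51 ≈ 45.7 mL/min
CrCl ≈ 46 mL/min → bracket 20–49 mL/min.
40% of 500 mg = 200 mg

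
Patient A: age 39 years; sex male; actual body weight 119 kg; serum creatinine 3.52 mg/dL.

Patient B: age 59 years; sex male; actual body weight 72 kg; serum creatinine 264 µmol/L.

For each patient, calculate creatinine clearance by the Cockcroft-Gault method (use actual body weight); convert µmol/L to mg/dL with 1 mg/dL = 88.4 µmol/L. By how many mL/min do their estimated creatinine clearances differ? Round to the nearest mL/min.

20 mL/min

Patient A: CrCl = (140 − 39) × 119 / (72 × 3.52) = 12019.0 / 253.44 ≈ 47.4 mL/min
Patient B: SCr = 264 / 88.4 = 2.986 mg/dL
Patient B: CrCl = (140 − 59) × 72 / (72 × 2.986) = 5832.0 / 214.99 ≈ 27.1 mL/min
|47.4 − 27.1| = 20.3 mL/min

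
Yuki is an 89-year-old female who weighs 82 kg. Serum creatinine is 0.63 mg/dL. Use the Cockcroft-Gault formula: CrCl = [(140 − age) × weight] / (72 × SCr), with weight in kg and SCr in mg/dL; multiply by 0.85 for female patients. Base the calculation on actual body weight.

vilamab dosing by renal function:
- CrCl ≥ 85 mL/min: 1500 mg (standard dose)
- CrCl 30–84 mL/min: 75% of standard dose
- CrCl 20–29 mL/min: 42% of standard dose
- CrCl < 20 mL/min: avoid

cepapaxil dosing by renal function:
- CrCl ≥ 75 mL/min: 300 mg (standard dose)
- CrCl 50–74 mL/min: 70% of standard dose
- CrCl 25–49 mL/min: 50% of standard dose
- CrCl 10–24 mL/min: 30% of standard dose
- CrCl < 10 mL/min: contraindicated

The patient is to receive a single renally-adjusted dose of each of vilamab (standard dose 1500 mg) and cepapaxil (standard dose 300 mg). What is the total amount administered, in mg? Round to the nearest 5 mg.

1425 mg

CrCl = (140 − 89) × 82 / (72 × 0.63) × 0.85 = 4182.0 / 45.36 × 0.85 ≈ 78.4 mL/min
CrCl ≈ 78 mL/min.
vilamab: 30–84 mL/min → 75% of 1500 mg = 1125 mg.
cepapaxil: ≥ 75 mL/min → 100% of 300 mg = 300 mg.
Total = 1125 + 300 = 1425 mg.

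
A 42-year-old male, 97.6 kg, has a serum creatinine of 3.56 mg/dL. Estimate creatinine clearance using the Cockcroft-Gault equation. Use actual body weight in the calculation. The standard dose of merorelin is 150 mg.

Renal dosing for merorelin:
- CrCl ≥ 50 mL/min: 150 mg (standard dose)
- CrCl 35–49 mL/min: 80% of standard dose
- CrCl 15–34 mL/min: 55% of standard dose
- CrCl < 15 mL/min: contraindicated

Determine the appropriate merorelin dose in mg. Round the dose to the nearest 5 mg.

120 mg

CrCl = (140 − 42) × 97.6 / (72 × 3.56) = 9564.8 / 256.32 ≈ 37.3 mL/min
CrCl ≈ 37 mL/min → bracket 35–49 mL/min.
80% of 150 mg = 120 mg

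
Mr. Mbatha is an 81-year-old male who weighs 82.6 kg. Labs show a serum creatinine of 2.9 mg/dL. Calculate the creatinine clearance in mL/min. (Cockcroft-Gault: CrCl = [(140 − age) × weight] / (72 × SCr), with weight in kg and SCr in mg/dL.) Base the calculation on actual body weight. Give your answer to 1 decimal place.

23.3 mL/min

CrCl = (140 − 81) × 82.6 / (72 × 2.9) = 4873.4 / 208.80 ≈ 23.3 mL/min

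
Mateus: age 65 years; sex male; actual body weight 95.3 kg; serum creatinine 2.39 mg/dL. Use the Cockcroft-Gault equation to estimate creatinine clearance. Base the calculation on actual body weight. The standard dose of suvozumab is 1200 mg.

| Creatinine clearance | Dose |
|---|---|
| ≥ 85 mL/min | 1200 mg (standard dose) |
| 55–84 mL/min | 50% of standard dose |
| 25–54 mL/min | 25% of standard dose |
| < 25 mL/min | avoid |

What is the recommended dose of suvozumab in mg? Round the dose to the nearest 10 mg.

CrCl = (140 − 65) × 95.3 / (72 × 2.39) = 7147.5 / 172.08 ≈ 41.5 mL/min
CrCl ≈ 42 mL/min → bracket 25–54 mL/min.
25% of 1200 mg = 300 mg

300 mg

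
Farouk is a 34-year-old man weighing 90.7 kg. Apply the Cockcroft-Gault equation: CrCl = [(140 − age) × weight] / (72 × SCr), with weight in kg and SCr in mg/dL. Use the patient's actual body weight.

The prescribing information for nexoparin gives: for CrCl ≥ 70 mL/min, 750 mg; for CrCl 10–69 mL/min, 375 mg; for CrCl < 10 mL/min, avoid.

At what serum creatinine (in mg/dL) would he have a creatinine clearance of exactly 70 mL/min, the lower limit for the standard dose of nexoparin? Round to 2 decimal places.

1.91 mg/dL

Standard dose requires CrCl ≥ 70 mL/min.
Set (140 − 34) × 90.7 / (72 × SCr) = 70
SCr = (140 − 34) × 90.7 / (72 × 70) = 1.908 mg/dL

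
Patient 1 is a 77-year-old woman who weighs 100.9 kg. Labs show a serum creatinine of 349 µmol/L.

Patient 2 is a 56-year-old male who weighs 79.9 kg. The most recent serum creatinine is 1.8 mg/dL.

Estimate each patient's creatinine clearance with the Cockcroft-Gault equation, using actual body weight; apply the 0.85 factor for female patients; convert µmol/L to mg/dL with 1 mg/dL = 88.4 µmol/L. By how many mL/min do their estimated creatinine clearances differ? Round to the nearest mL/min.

33 mL/min

Patient 1: SCr = 349 / 88.4 = 3.948 mg/dL
Patient 1: CrCl = (140 − 77) × 100.9 / (72 × 3.948) × 0.85 = 6356.7 / 284.26 × 0.85 ≈ 19.0 mL/min
Patient 2: CrCl = (140 − 56) × 79.9 / (72 × 1.8) = 6711.6 / 129.60 ≈ 51.8 mL/min
|19.0 − 51.8| = 32.8 mL/min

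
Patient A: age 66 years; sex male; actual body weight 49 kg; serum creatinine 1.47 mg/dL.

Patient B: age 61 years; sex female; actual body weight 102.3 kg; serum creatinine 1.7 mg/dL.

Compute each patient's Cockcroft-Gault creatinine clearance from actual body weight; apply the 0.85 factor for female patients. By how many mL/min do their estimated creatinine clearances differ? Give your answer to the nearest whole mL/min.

22 mL/min

Patient A: CrCl = (140 − 66) × 49 / (72 × 1.47) = 3626.0 / 105.84 ≈ 34.3 mL/min
Patient B: CrCl = (140 − 61) × 102.3 / (72 × 1.7) × 0.85 = 8081.7 / 122.40 × 0.85 ≈ 56.1 mL/min
|34.3 − 56.1| = 21.8 mL/min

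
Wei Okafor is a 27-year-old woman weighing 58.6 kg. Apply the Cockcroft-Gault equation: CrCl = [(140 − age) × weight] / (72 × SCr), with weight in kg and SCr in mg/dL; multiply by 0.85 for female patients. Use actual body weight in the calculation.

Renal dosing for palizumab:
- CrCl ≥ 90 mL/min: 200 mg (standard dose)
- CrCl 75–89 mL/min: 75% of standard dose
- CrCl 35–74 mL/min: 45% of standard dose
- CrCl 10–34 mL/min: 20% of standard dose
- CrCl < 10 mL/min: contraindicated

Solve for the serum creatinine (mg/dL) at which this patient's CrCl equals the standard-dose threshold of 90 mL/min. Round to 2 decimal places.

0.87 mg/dL

Standard dose requires CrCl ≥ 90 mL/min.
Set (140 − 27) × 58.6 × 0.85 / (72 × SCr) = 90
SCr = (140 − 27) × 58.6 × 0.85 / (72 × 90) = 0.869 mg/dL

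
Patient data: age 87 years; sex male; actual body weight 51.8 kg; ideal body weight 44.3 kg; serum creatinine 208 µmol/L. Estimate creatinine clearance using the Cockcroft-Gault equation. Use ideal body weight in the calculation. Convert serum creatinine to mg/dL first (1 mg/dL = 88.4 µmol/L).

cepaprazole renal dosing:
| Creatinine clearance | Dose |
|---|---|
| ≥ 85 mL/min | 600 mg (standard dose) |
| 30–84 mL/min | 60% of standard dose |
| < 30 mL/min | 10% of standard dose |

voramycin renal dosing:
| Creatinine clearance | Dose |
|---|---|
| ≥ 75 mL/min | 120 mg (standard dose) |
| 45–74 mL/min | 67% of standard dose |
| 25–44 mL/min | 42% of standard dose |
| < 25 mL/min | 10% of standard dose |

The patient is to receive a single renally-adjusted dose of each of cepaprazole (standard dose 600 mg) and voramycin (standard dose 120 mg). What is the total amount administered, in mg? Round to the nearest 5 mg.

SCr = 208 / 88.4 = 2.353 mg/dL
CrCl = (140 − 87) × 44.3 / (72 × 2.353) = 2347.9 / 169.42 ≈ 13.9 mL/min
CrCl ≈ 14 mL/min.
cepaprazole: < 30 mL/min → 10% of 600 mg = 60 mg.
voramycin: < 25 mL/min → 10% of 120 mg = 12 mg.
Total = 60 + 12 = 72 mg.

70 mg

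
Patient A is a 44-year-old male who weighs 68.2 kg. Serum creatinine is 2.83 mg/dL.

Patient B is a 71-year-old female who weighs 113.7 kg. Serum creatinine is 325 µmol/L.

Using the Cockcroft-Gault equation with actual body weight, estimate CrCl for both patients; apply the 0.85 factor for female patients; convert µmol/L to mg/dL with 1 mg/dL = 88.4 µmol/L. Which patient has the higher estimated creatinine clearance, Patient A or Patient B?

Patient A: CrCl = (140 − 44) × 68.2 / (72 × 2.83) = 6547.2 / 203.76 ≈ 32.1 mL/min
Patient B: SCr = 325 / 88.4 = 3.676 mg/dL
Patient B: CrCl = (140 − 71) × 113.7 / (72 × 3.676) × 0.85 = 7845.3 / 264.67 × 0.85 ≈ 25.2 mL/min
32.1 vs 25.2 mL/min → Patient A is higher.

Patient A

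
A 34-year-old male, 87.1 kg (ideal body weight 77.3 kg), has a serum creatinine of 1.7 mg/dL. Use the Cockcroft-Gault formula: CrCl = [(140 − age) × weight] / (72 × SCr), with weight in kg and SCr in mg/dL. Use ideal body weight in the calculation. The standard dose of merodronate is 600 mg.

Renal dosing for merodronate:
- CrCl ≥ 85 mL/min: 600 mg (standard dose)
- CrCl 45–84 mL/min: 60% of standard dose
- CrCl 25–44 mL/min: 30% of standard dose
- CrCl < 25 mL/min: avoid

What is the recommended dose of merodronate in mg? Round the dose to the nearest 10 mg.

360 mg

CrCl = (140 − 34) × 77.3 / (72 × 1.7) = 8193.8 / 122.40 ≈ 66.9 mL/min
CrCl ≈ 67 mL/min → bracket 45–84 mL/min.
60% of 600 mg = 360 mg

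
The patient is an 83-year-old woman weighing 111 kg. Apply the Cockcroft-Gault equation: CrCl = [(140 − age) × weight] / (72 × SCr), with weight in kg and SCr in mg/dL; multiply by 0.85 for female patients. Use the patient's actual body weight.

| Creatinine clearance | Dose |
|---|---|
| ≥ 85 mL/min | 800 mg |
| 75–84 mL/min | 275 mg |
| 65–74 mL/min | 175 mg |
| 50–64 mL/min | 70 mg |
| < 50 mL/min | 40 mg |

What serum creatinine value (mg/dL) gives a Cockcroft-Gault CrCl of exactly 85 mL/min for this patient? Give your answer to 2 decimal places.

0.88 mg/dL

Standard dose requires CrCl ≥ 85 mL/min.
Set (140 − 83) × 111 × 0.85 / (72 × SCr) = 85
SCr = (140 − 83) × 111 × 0.85 / (72 × 85) = 0.879 mg/dL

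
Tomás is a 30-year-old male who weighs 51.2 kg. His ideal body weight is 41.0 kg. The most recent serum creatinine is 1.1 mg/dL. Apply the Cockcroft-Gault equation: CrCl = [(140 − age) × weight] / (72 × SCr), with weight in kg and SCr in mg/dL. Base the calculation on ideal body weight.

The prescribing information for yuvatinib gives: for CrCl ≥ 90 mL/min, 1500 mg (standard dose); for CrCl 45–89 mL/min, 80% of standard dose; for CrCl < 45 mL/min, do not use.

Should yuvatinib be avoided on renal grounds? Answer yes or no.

no

CrCl = (140 − 30) × 41 / (72 × 1.1) = 4510.0 / 79.20 ≈ 56.9 mL/min
CrCl ≈ 57 mL/min, which is ≥ 45 mL/min.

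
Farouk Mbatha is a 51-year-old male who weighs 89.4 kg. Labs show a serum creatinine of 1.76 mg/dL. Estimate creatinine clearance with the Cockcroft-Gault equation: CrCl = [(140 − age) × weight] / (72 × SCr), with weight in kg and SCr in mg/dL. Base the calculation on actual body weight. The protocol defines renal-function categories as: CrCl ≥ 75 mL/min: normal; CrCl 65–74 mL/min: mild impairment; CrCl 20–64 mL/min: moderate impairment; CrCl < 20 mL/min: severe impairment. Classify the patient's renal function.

CrCl = (140 − 51) × 89.4 / (72 × 1.76) = 7956.6 / 126.72 ≈ 62.8 mL/min
63 mL/min falls in the 'moderate impairment' range.

moderate impairment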